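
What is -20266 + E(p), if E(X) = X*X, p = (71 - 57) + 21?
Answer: -19041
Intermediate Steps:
p = 35 (p = 14 + 21 = 35)
E(X) = X²
-20266 + E(p) = -20266 + 35² = -20266 + 1225 = -19041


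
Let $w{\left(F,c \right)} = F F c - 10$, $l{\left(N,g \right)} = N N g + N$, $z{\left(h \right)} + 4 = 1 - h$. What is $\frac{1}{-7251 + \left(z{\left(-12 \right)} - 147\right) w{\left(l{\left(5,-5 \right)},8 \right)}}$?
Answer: $- \frac{1}{15903471} \approx -6.2879 \cdot 10^{-8}$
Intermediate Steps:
$z{\left(h \right)} = -3 - h$ ($z{\left(h \right)} = -4 - \left(-1 + h\right) = -3 - h$)
$l{\left(N,g \right)} = N + g N^{2}$ ($l{\left(N,g \right)} = N^{2} g + N = g N^{2} + N = N + g N^{2}$)
$w{\left(F,c \right)} = -10 + c F^{2}$ ($w{\left(F,c \right)} = F^{2} c - 10 = c F^{2} - 10 = -10 + c F^{2}$)
$\frac{1}{-7251 + \left(z{\left(-12 \right)} - 147\right) w{\left(l{\left(5,-5 \right)},8 \right)}} = \frac{1}{-7251 + \left(\left(-3 - -12\right) - 147\right) \left(-10 + 8 \left(5 \left(1 + 5 \left(-5\right)\right)\right)^{2}\right)} = \frac{1}{-7251 + \left(\left(-3 + 12\right) - 147\right) \left(-10 + 8 \left(5 \left(1 - 25\right)\right)^{2}\right)} = \frac{1}{-7251 + \left(9 - 147\right) \left(-10 + 8 \left(5 \left(-24\right)\right)^{2}\right)} = \frac{1}{-7251 - 138 \left(-10 + 8 \left(-120\right)^{2}\right)} = \frac{1}{-7251 - 138 \left(-10 + 8 \cdot 14400\right)} = \frac{1}{-7251 - 138 \left(-10 + 115200\right)} = \frac{1}{-7251 - 15896220} = \frac{1}{-15903471} = - \frac{1}{15903471}$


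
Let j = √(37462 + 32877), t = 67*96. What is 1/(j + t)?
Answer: 6432/41300285 - √70339/41300285 ≈ 0.00014932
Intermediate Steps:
t = 6432
j = √70339 ≈ 265.21
1/(j + t) = 1/(√70339 + 6432) = 1/(6432 + √70339)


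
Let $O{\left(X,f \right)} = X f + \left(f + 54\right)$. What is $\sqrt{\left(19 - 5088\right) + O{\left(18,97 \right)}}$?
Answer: $2 i \sqrt{793} \approx 56.32 i$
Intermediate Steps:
$O{\left(X,f \right)} = 54 + f + X f$ ($O{\left(X,f \right)} = X f + \left(54 + f\right) = 54 + f + X f$)
$\sqrt{\left(19 - 5088\right) + O{\left(18,97 \right)}} = \sqrt{\left(19 - 5088\right) + \left(54 + 97 + 18 \cdot 97\right)} = \sqrt{\left(19 - 5088\right) + \left(54 + 97 + 1746\right)} = \sqrt{-5069 + 1897} = \sqrt{-3172} = 2 i \sqrt{793}$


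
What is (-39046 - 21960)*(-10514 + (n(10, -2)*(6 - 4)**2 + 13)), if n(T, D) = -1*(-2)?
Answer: 640135958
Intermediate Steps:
n(T, D) = 2
(-39046 - 21960)*(-10514 + (n(10, -2)*(6 - 4)**2 + 13)) = (-39046 - 21960)*(-10514 + (2*(6 - 4)**2 + 13)) = -61006*(-10514 + (2*2**2 + 13)) = -61006*(-10514 + (2*4 + 13)) = -61006*(-10514 + (8 + 13)) = -61006*(-10514 + 21) = -61006*(-10493) = 640135958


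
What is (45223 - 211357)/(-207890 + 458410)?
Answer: -83067/125260 ≈ -0.66316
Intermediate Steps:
(45223 - 211357)/(-207890 + 458410) = -166134/250520 = -166134*1/250520 = -83067/125260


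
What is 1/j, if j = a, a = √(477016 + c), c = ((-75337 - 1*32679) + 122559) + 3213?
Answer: √123693/247386 ≈ 0.0014217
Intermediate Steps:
c = 17756 (c = ((-75337 - 32679) + 122559) + 3213 = (-108016 + 122559) + 3213 = 14543 + 3213 = 17756)
a = 2*√123693 (a = √(477016 + 17756) = √494772 = 2*√123693 ≈ 703.40)
j = 2*√123693 ≈ 703.40
1/j = 1/(2*√123693) = √123693/247386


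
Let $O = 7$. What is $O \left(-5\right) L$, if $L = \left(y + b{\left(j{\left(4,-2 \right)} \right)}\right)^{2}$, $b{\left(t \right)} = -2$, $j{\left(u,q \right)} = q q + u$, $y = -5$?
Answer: $-1715$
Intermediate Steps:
$j{\left(u,q \right)} = u + q^{2}$ ($j{\left(u,q \right)} = q^{2} + u = u + q^{2}$)
$L = 49$ ($L = \left(-5 - 2\right)^{2} = \left(-7\right)^{2} = 49$)
$O \left(-5\right) L = 7 \left(-5\right) 49 = \left(-35\right) 49 = -1715$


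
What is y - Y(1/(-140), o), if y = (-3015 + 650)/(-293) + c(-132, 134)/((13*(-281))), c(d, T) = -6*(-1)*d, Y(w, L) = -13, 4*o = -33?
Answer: 22785678/1070329 ≈ 21.288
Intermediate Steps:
o = -33/4 (o = (1/4)*(-33) = -33/4 ≈ -8.2500)
c(d, T) = 6*d (c(d, T) = -(-6)*d = 6*d)
y = 8871401/1070329 (y = (-3015 + 650)/(-293) + (6*(-132))/((13*(-281))) = -2365*(-1/293) - 792/(-3653) = 2365/293 - 792*(-1/3653) = 2365/293 + 792/3653 = 8871401/1070329 ≈ 8.2885)
y - Y(1/(-140), o) = 8871401/1070329 - 1*(-13) = 8871401/1070329 + 13 = 22785678/1070329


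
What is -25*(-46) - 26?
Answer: 1124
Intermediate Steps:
-25*(-46) - 26 = 1150 - 26 = 1124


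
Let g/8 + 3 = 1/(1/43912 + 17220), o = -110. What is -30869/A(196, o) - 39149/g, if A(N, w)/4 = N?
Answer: 2831077990600323/1778464808624 ≈ 1591.9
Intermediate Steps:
A(N, w) = 4*N
g = -18147600088/756164641 (g = -24 + 8/(1/43912 + 17220) = -24 + 8/(756164641/43912) = -24 + 8*(43912/756164641) = -24 + 351296/756164641 = -18147600088/756164641 ≈ -24.000)
-30869/A(196, o) - 39149/g = -30869/(4*196) - 39149/(-18147600088/756164641) = -30869/784 - 39149*(-756164641/18147600088) = -30869*1/784 + 29603089530509/18147600088 = -30869/784 + 29603089530509/18147600088 = 2831077990600323/1778464808624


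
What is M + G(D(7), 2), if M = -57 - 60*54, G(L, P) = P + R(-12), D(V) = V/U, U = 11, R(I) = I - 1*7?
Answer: -3314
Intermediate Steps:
R(I) = -7 + I (R(I) = I - 7 = -7 + I)
D(V) = V/11
G(L, P) = -19 + P (G(L, P) = P + (-7 - 12) = P - 19 = -19 + P)
M = -3297 (M = -57 - 3240 = -3297)
M + G(D(7), 2) = -3297 + (-19 + 2) = -3297 - 17 = -3314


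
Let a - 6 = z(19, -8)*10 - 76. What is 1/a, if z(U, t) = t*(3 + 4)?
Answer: -1/630 ≈ -0.0015873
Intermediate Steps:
z(U, t) = 7*t (z(U, t) = t*7 = 7*t)
a = -630 (a = 6 + ((7*(-8))*10 - 76) = 6 + (-56*10 - 76) = 6 + (-560 - 76) = 6 - 636 = -630)
1/a = 1/(-630) = -1/630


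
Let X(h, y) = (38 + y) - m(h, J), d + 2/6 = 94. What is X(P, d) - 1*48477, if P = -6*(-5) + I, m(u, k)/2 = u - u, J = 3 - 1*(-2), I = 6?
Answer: -145036/3 ≈ -48345.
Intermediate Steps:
d = 281/3 (d = -⅓ + 94 = 281/3 ≈ 93.667)
J = 5 (J = 3 + 2 = 5)
m(u, k) = 0 (m(u, k) = 2*(u - u) = 2*0 = 0)
P = 36 (P = -6*(-5) + 6 = 30 + 6 = 36)
X(h, y) = 38 + y (X(h, y) = (38 + y) - 1*0 = (38 + y) + 0 = 38 + y)
X(P, d) - 1*48477 = (38 + 281/3) - 1*48477 = 395/3 - 48477 = -145036/3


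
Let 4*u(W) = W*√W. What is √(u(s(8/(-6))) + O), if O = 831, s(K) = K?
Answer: √(7479 - 2*I*√3)/3 ≈ 28.827 - 0.006676*I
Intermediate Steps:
u(W) = W^(3/2)/4 (u(W) = (W*√W)/4 = W^(3/2)/4)
√(u(s(8/(-6))) + O) = √((8/(-6))^(3/2)/4 + 831) = √((8*(-⅙))^(3/2)/4 + 831) = √((-4/3)^(3/2)/4 + 831) = √((-8*I*√3/9)/4 + 831) = √(-2*I*√3/9 + 831) = √(831 - 2*I*√3/9)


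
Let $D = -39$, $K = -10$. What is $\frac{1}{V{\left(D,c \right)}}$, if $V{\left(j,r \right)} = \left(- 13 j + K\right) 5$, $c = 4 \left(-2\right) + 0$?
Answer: $\frac{1}{2485} \approx 0.00040241$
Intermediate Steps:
$c = -8$ ($c = -8 + 0 = -8$)
$V{\left(j,r \right)} = -50 - 65 j$ ($V{\left(j,r \right)} = \left(- 13 j - 10\right) 5 = \left(-10 - 13 j\right) 5 = -50 - 65 j$)
$\frac{1}{V{\left(D,c \right)}} = \frac{1}{-50 - -2535} = \frac{1}{-50 + 2535} = \frac{1}{2485}$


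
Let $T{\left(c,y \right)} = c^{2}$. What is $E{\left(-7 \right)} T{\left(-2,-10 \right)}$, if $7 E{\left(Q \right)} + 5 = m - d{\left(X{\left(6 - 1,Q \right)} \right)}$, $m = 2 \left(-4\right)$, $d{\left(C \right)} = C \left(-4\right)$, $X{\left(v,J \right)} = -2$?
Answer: $-12$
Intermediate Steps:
$d{\left(C \right)} = - 4 C$
$m = -8$
$E{\left(Q \right)} = -3$ ($E{\left(Q \right)} = - \frac{5}{7} + \frac{-8 - \left(-4\right) \left(-2\right)}{7} = - \frac{5}{7} + \frac{-8 - 8}{7} = - \frac{5}{7} + \frac{1}{7} \left(-16\right) = - \frac{5}{7} - \frac{16}{7} = -3$)
$E{\left(-7 \right)} T{\left(-2,-10 \right)} = - 3 \left(-2\right)^{2} = \left(-3\right) 4 = -12$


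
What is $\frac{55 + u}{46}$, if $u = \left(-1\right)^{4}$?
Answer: $\frac{28}{23} \approx 1.2174$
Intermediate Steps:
$u = 1$
$\frac{55 + u}{46} = \frac{55 + 1}{46} = \frac{1}{46} \cdot 56 = \frac{28}{23}$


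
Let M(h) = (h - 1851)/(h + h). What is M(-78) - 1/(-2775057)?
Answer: 1784361703/144302964 ≈ 12.365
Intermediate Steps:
M(h) = (-1851 + h)/(2*h) (M(h) = (-1851 + h)/((2*h)) = (-1851 + h)*(1/(2*h)) = (-1851 + h)/(2*h))
M(-78) - 1/(-2775057) = (1/2)*(-1851 - 78)/(-78) - 1/(-2775057) = (1/2)*(-1/78)*(-1929) - 1*(-1/2775057) = 643/52 + 1/2775057 = 1784361703/144302964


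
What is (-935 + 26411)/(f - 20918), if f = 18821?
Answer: -8492/699 ≈ -12.149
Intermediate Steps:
(-935 + 26411)/(f - 20918) = (-935 + 26411)/(18821 - 20918) = 25476/(-2097) = 25476*(-1/2097) = -8492/699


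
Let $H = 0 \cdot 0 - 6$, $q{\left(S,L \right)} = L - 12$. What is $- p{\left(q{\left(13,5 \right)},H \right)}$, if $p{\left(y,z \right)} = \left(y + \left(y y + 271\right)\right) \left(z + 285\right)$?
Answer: $-87327$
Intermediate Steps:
$q{\left(S,L \right)} = -12 + L$ ($q{\left(S,L \right)} = L - 12 = -12 + L$)
$H = -6$ ($H = 0 - 6 = -6$)
$p{\left(y,z \right)} = \left(285 + z\right) \left(271 + y + y^{2}\right)$ ($p{\left(y,z \right)} = \left(y + \left(y^{2} + 271\right)\right) \left(285 + z\right) = \left(y + \left(271 + y^{2}\right)\right) \left(285 + z\right) = \left(271 + y + y^{2}\right) \left(285 + z\right) = \left(285 + z\right) \left(271 + y + y^{2}\right)$)
$- p{\left(q{\left(13,5 \right)},H \right)} = - (77235 + 271 \left(-6\right) + 285 \left(-12 + 5\right) + 285 \left(-12 + 5\right)^{2} + \left(-12 + 5\right) \left(-6\right) - 6 \left(-12 + 5\right)^{2}) = - (77235 - 1626 + 285 \left(-7\right) + 285 \left(-7\right)^{2} - -42 - 6 \left(-7\right)^{2}) = - (77235 - 1626 - 1995 + 285 \cdot 49 + 42 - 294) = - (77235 - 1626 - 1995 + 13965 + 42 - 294) = \left(-1\right) 87327 = -87327$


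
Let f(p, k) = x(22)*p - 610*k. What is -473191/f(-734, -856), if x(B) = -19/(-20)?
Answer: -4731910/5214627 ≈ -0.90743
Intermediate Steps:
x(B) = 19/20 (x(B) = -19*(-1/20) = 19/20)
f(p, k) = -610*k + 19*p/20 (f(p, k) = 19*p/20 - 610*k = -610*k + 19*p/20)
-473191/f(-734, -856) = -473191/(-610*(-856) + (19/20)*(-734)) = -473191/(522160 - 6973/10) = -473191/5214627/10 = -473191*10/5214627 = -4731910/5214627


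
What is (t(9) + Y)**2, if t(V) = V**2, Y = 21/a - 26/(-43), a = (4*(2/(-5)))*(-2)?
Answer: 3679514281/473344 ≈ 7773.4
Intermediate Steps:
a = 16/5 (a = (4*(2*(-1/5)))*(-2) = (4*(-2/5))*(-2) = -8/5*(-2) = 16/5 ≈ 3.2000)
Y = 4931/688 (Y = 21/(16/5) - 26/(-43) = 21*(5/16) - 26*(-1/43) = 105/16 + 26/43 = 4931/688 ≈ 7.1672)
(t(9) + Y)**2 = (9**2 + 4931/688)**2 = (81 + 4931/688)**2 = (60659/688)**2 = 3679514281/473344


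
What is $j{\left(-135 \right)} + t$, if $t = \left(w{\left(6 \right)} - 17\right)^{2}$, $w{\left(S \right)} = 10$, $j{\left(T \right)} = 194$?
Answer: $243$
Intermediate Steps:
$t = 49$ ($t = \left(10 - 17\right)^{2} = \left(-7\right)^{2} = 49$)
$j{\left(-135 \right)} + t = 194 + 49 = 243$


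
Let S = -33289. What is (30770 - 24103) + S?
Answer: -26622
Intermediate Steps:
(30770 - 24103) + S = (30770 - 24103) - 33289 = 6667 - 33289 = -26622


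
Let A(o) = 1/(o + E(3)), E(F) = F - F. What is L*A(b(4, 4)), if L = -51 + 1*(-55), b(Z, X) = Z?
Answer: -53/2 ≈ -26.500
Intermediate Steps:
E(F) = 0
L = -106 (L = -51 - 55 = -106)
A(o) = 1/o (A(o) = 1/(o + 0) = 1/o)
L*A(b(4, 4)) = -106/4 = -106*¼ = -53/2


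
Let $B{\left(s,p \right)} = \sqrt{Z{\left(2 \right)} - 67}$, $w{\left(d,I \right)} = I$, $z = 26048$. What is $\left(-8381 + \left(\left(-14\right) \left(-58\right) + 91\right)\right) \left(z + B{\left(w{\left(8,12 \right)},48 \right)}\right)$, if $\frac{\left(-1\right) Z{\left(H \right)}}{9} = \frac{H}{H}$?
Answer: $-194786944 - 14956 i \sqrt{19} \approx -1.9479 \cdot 10^{8} - 65192.0 i$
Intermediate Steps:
$Z{\left(H \right)} = -9$ ($Z{\left(H \right)} = - 9 \frac{H}{H} = \left(-9\right) 1 = -9$)
$B{\left(s,p \right)} = 2 i \sqrt{19}$ ($B{\left(s,p \right)} = \sqrt{-9 - 67} = \sqrt{-76} = 2 i \sqrt{19}$)
$\left(-8381 + \left(\left(-14\right) \left(-58\right) + 91\right)\right) \left(z + B{\left(w{\left(8,12 \right)},48 \right)}\right) = \left(-8381 + \left(\left(-14\right) \left(-58\right) + 91\right)\right) \left(26048 + 2 i \sqrt{19}\right) = \left(-8381 + \left(812 + 91\right)\right) \left(26048 + 2 i \sqrt{19}\right) = \left(-8381 + 903\right) \left(26048 + 2 i \sqrt{19}\right) = - 7478 \left(26048 + 2 i \sqrt{19}\right) = -194786944 - 14956 i \sqrt{19}$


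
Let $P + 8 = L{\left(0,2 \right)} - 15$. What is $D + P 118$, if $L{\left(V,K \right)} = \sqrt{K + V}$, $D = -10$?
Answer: $-2724 + 118 \sqrt{2} \approx -2557.1$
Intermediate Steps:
$P = -23 + \sqrt{2}$ ($P = -8 + \left(\sqrt{2 + 0} - 15\right) = -8 - \left(15 - \sqrt{2}\right) = -23 + \sqrt{2} \approx -21.586$)
$D + P 118 = -10 + \left(-23 + \sqrt{2}\right) 118 = -10 - \left(2714 - 118 \sqrt{2}\right) = -2724 + 118 \sqrt{2}$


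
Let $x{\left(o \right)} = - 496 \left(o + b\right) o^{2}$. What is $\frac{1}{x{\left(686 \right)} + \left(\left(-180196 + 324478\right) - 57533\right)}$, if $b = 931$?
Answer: $- \frac{1}{377432964323} \approx -2.6495 \cdot 10^{-12}$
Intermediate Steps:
$x{\left(o \right)} = o^{2} \left(-461776 - 496 o\right)$ ($x{\left(o \right)} = - 496 \left(o + 931\right) o^{2} = - 496 \left(931 + o\right) o^{2} = \left(-461776 - 496 o\right) o^{2} = o^{2} \left(-461776 - 496 o\right)$)
$\frac{1}{x{\left(686 \right)} + \left(\left(-180196 + 324478\right) - 57533\right)} = \frac{1}{496 \cdot 686^{2} \left(-931 - 686\right) + \left(\left(-180196 + 324478\right) - 57533\right)} = \frac{1}{496 \cdot 470596 \left(-931 - 686\right) + \left(144282 - 57533\right)} = \frac{1}{496 \cdot 470596 \left(-1617\right) + 86749} = \frac{1}{-377433051072 + 86749} = \frac{1}{-377432964323} = - \frac{1}{377432964323}$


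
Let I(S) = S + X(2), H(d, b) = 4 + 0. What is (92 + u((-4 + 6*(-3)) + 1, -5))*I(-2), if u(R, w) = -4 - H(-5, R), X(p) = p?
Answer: 0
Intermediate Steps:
H(d, b) = 4
u(R, w) = -8 (u(R, w) = -4 - 1*4 = -4 - 4 = -8)
I(S) = 2 + S (I(S) = S + 2 = 2 + S)
(92 + u((-4 + 6*(-3)) + 1, -5))*I(-2) = (92 - 8)*(2 - 2) = 84*0 = 0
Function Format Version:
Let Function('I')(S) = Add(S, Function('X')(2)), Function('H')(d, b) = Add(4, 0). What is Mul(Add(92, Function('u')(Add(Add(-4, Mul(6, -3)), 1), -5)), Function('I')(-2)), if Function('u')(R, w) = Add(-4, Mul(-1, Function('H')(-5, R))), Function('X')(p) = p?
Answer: 0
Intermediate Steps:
Function('H')(d, b) = 4
Function('u')(R, w) = -8 (Function('u')(R, w) = Add(-4, Mul(-1, 4)) = Add(-4, -4) = -8)
Function('I')(S) = Add(2, S) (Function('I')(S) = Add(S, 2) = Add(2, S))
Mul(Add(92, Function('u')(Add(Add(-4, Mul(6, -3)), 1), -5)), Function('I')(-2)) = Mul(Add(92, -8), Add(2, -2)) = Mul(84, 0) = 0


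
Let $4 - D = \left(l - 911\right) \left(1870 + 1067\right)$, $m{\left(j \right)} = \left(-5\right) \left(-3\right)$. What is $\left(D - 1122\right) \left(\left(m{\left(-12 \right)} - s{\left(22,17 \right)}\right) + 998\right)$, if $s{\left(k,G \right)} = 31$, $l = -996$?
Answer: $5498945662$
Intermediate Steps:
$m{\left(j \right)} = 15$
$D = 5600863$ ($D = 4 - \left(-996 - 911\right) \left(1870 + 1067\right) = 4 - \left(-1907\right) 2937 = 4 - -5600859 = 4 + 5600859 = 5600863$)
$\left(D - 1122\right) \left(\left(m{\left(-12 \right)} - s{\left(22,17 \right)}\right) + 998\right) = \left(5600863 - 1122\right) \left(\left(15 - 31\right) + 998\right) = 5599741 \left(\left(15 - 31\right) + 998\right) = 5599741 \left(-16 + 998\right) = 5599741 \cdot 982 = 5498945662$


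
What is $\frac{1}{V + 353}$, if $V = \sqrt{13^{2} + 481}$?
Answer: $\frac{353}{123959} - \frac{5 \sqrt{26}}{123959} \approx 0.002642$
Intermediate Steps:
$V = 5 \sqrt{26}$ ($V = \sqrt{169 + 481} = \sqrt{650} = 5 \sqrt{26} \approx 25.495$)
$\frac{1}{V + 353} = \frac{1}{5 \sqrt{26} + 353} = \frac{1}{353 + 5 \sqrt{26}}$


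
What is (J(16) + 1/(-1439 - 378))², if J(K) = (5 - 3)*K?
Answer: 3380608449/3301489 ≈ 1024.0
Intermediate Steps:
J(K) = 2*K
(J(16) + 1/(-1439 - 378))² = (2*16 + 1/(-1439 - 378))² = (32 + 1/(-1817))² = (32 - 1/1817)² = (58143/1817)² = 3380608449/3301489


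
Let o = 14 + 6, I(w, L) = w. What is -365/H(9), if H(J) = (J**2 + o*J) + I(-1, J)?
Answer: -73/52 ≈ -1.4038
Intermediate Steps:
o = 20
H(J) = -1 + J**2 + 20*J (H(J) = (J**2 + 20*J) - 1 = -1 + J**2 + 20*J)
-365/H(9) = -365/(-1 + 9**2 + 20*9) = -365/(-1 + 81 + 180) = -365/260 = -365*1/260 = -73/52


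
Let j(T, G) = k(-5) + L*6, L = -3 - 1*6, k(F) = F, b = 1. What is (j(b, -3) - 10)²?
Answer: 4761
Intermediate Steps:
L = -9 (L = -3 - 6 = -9)
j(T, G) = -59 (j(T, G) = -5 - 9*6 = -5 - 54 = -59)
(j(b, -3) - 10)² = (-59 - 10)² = (-69)² = 4761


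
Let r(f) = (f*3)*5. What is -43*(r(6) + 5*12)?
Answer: -6450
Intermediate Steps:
r(f) = 15*f (r(f) = (3*f)*5 = 15*f)
-43*(r(6) + 5*12) = -43*(15*6 + 5*12) = -43*(90 + 60) = -43*150 = -6450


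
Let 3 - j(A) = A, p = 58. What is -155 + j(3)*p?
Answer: -155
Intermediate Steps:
j(A) = 3 - A
-155 + j(3)*p = -155 + (3 - 1*3)*58 = -155 + (3 - 3)*58 = -155 + 0*58 = -155 + 0 = -155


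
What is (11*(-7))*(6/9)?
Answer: -154/3 ≈ -51.333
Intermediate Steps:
(11*(-7))*(6/9) = -462/9 = -77*⅔ = -154/3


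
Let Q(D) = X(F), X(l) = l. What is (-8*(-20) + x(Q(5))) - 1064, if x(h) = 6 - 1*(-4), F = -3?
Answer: -894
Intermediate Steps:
Q(D) = -3
x(h) = 10 (x(h) = 6 + 4 = 10)
(-8*(-20) + x(Q(5))) - 1064 = (-8*(-20) + 10) - 1064 = (160 + 10) - 1064 = 170 - 1064 = -894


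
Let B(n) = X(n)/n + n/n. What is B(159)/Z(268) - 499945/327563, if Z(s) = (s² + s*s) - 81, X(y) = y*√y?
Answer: -71775276252/47027237221 + √159/143567 ≈ -1.5262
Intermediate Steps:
X(y) = y^(3/2)
Z(s) = -81 + 2*s² (Z(s) = (s² + s²) - 81 = 2*s² - 81 = -81 + 2*s²)
B(n) = 1 + √n (B(n) = n^(3/2)/n + n/n = √n + 1 = 1 + √n)
B(159)/Z(268) - 499945/327563 = (1 + √159)/(-81 + 2*268²) - 499945/327563 = (1 + √159)/(-81 + 2*71824) - 499945*1/327563 = (1 + √159)/(-81 + 143648) - 499945/327563 = (1 + √159)/143567 - 499945/327563 = (1 + √159)*(1/143567) - 499945/327563 = (1/143567 + √159/143567) - 499945/327563 = -71775276252/47027237221 + √159/143567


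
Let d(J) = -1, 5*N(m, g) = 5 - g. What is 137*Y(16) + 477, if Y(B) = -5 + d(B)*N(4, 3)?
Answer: -1314/5 ≈ -262.80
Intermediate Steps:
N(m, g) = 1 - g/5 (N(m, g) = (5 - g)/5 = 1 - g/5)
Y(B) = -27/5 (Y(B) = -5 - (1 - ⅕*3) = -5 - (1 - ⅗) = -5 - 1*⅖ = -5 - ⅖ = -27/5)
137*Y(16) + 477 = 137*(-27/5) + 477 = -3699/5 + 477 = -1314/5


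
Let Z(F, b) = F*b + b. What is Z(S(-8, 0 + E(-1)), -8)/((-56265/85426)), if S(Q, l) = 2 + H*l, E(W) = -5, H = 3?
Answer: -22592/155 ≈ -145.75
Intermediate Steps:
S(Q, l) = 2 + 3*l
Z(F, b) = b + F*b
Z(S(-8, 0 + E(-1)), -8)/((-56265/85426)) = (-8*(1 + (2 + 3*(0 - 5))))/((-56265/85426)) = (-8*(1 + (2 + 3*(-5))))/((-56265*1/85426)) = (-8*(1 + (2 - 15)))/(-465/706) = -8*(1 - 13)*(-706/465) = -8*(-12)*(-706/465) = 96*(-706/465) = -22592/155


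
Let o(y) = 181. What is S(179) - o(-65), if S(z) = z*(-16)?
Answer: -3045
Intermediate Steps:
S(z) = -16*z
S(179) - o(-65) = -16*179 - 1*181 = -2864 - 181 = -3045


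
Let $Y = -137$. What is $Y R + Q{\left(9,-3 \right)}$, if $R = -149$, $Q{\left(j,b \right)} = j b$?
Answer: $20386$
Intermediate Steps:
$Q{\left(j,b \right)} = b j$
$Y R + Q{\left(9,-3 \right)} = \left(-137\right) \left(-149\right) - 27 = 20413 - 27 = 20386$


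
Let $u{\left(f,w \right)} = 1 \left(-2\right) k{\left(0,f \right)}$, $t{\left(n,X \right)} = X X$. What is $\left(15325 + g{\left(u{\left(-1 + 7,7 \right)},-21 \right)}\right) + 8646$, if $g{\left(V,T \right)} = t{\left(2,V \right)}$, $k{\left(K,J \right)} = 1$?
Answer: $23975$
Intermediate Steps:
$t{\left(n,X \right)} = X^{2}$
$u{\left(f,w \right)} = -2$ ($u{\left(f,w \right)} = 1 \left(-2\right) 1 = \left(-2\right) 1 = -2$)
$g{\left(V,T \right)} = V^{2}$
$\left(15325 + g{\left(u{\left(-1 + 7,7 \right)},-21 \right)}\right) + 8646 = \left(15325 + \left(-2\right)^{2}\right) + 8646 = \left(15325 + 4\right) + 8646 = 15329 + 8646 = 23975$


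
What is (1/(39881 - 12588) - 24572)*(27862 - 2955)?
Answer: -16703720020665/27293 ≈ -6.1202e+8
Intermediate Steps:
(1/(39881 - 12588) - 24572)*(27862 - 2955) = (1/27293 - 24572)*24907 = -670643595/27293*24907 = -16703720020665/27293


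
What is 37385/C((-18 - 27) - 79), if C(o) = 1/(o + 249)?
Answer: 4673125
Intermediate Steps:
C(o) = 1/(249 + o)
37385/C((-18 - 27) - 79) = 37385/(1/(249 + ((-18 - 27) - 79))) = 37385/(1/(249 + (-45 - 79))) = 37385/(1/(249 - 124)) = 37385/(1/125) = 37385*125 = 4673125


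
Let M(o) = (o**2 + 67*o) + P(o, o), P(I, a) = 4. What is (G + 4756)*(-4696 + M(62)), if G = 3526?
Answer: 27380292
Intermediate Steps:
M(o) = 4 + o**2 + 67*o (M(o) = (o**2 + 67*o) + 4 = 4 + o**2 + 67*o)
(G + 4756)*(-4696 + M(62)) = (3526 + 4756)*(-4696 + (4 + 62**2 + 67*62)) = 8282*(-4696 + (4 + 3844 + 4154)) = 8282*(-4696 + 8002) = 8282*3306 = 27380292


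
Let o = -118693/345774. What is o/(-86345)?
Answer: 118693/29855856030 ≈ 3.9755e-6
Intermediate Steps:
o = -118693/345774 (o = -118693*1/345774 = -118693/345774 ≈ -0.34327)
o/(-86345) = -118693/345774/(-86345) = -118693/345774*(-1/86345) = 118693/29855856030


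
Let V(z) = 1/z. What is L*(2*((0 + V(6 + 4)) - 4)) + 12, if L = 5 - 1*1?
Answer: -96/5 ≈ -19.200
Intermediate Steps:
V(z) = 1/z
L = 4 (L = 5 - 1 = 4)
L*(2*((0 + V(6 + 4)) - 4)) + 12 = 4*(2*((0 + 1/(6 + 4)) - 4)) + 12 = 4*(2*((0 + 1/10) - 4)) + 12 = 4*(2*(1/10 - 4)) + 12 = 4*(2*(-39/10)) + 12 = 4*(-39/5) + 12 = -156/5 + 12 = -96/5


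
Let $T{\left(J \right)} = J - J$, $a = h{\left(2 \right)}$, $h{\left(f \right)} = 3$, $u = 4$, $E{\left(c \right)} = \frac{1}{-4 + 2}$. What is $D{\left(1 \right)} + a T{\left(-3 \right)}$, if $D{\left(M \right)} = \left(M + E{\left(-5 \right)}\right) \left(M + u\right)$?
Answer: $\frac{5}{2} \approx 2.5$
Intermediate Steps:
$E{\left(c \right)} = - \frac{1}{2}$ ($E{\left(c \right)} = \frac{1}{-2} = - \frac{1}{2}$)
$a = 3$
$D{\left(M \right)} = \left(4 + M\right) \left(- \frac{1}{2} + M\right)$ ($D{\left(M \right)} = \left(M - \frac{1}{2}\right) \left(M + 4\right) = \left(- \frac{1}{2} + M\right) \left(4 + M\right) = \left(4 + M\right) \left(- \frac{1}{2} + M\right)$)
$T{\left(J \right)} = 0$
$D{\left(1 \right)} + a T{\left(-3 \right)} = \left(-2 + 1^{2} + \frac{7}{2} \cdot 1\right) + 3 \cdot 0 = \left(-2 + 1 + \frac{7}{2}\right) + 0 = \frac{5}{2} + 0 = \frac{5}{2}$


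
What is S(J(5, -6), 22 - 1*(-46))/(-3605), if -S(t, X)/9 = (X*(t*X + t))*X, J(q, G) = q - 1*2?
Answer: 8614512/3605 ≈ 2389.6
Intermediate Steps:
J(q, G) = -2 + q (J(q, G) = q - 2 = -2 + q)
S(t, X) = -9*X²*(t + X*t) (S(t, X) = -9*X*(t*X + t)*X = -9*X*(X*t + t)*X = -9*X*(t + X*t)*X = -9*X²*(t + X*t))
S(J(5, -6), 22 - 1*(-46))/(-3605) = -9*(-2 + 5)*(22 - 1*(-46))²*(1 + (22 - 1*(-46)))/(-3605) = -9*3*(22 + 46)²*(1 + (22 + 46))*(-1/3605) = -9*3*68²*(1 + 68)*(-1/3605) = -9*3*4624*69*(-1/3605) = -8614512*(-1/3605) = 8614512/3605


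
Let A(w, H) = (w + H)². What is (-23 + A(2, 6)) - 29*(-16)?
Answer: 505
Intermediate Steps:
A(w, H) = (H + w)²
(-23 + A(2, 6)) - 29*(-16) = (-23 + (6 + 2)²) - 29*(-16) = (-23 + 8²) + 464 = (-23 + 64) + 464 = 41 + 464 = 505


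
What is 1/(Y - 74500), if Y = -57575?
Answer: -1/132075 ≈ -7.5715e-6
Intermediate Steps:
1/(Y - 74500) = 1/(-57575 - 74500) = 1/(-132075) = -1/132075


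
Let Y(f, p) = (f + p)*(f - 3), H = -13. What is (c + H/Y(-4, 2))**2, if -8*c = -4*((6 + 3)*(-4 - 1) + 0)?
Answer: 26896/49 ≈ 548.90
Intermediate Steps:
Y(f, p) = (-3 + f)*(f + p) (Y(f, p) = (f + p)*(-3 + f) = (-3 + f)*(f + p))
c = -45/2 (c = -(-1)*((6 + 3)*(-4 - 1) + 0)/2 = -(-1)*(9*(-5) + 0)/2 = -(-1)*(-45 + 0)/2 = -(-1)*(-45)/2 = -1/8*180 = -45/2 ≈ -22.500)
(c + H/Y(-4, 2))**2 = (-45/2 - 13/((-4)**2 - 3*(-4) - 3*2 - 4*2))**2 = (-45/2 - 13/(16 + 12 - 6 - 8))**2 = (-45/2 - 13/14)**2 = (-164/7)**2 = 26896/49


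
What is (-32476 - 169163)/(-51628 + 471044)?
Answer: -201639/419416 ≈ -0.48076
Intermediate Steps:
(-32476 - 169163)/(-51628 + 471044) = -201639/419416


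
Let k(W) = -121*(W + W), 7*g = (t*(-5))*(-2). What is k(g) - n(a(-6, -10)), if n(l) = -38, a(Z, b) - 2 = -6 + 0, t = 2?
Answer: -4574/7 ≈ -653.43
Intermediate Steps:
a(Z, b) = -4 (a(Z, b) = 2 + (-6 + 0) = 2 - 6 = -4)
g = 20/7 (g = ((2*(-5))*(-2))/7 = (-10*(-2))/7 = (⅐)*20 = 20/7 ≈ 2.8571)
k(W) = -242*W
k(g) - n(a(-6, -10)) = -242*20/7 - 1*(-38) = -4840/7 + 38 = -4574/7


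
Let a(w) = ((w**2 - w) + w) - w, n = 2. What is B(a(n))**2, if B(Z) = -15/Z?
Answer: 225/4 ≈ 56.250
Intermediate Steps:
a(w) = w**2 - w
B(a(n))**2 = (-15*1/(2*(-1 + 2)))**2 = (-15/(2*1))**2 = (-15/2)**2 = 225/4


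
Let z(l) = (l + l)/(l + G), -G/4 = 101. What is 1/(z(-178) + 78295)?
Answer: 291/22784023 ≈ 1.2772e-5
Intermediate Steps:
G = -404 (G = -4*101 = -404)
z(l) = 2*l/(-404 + l) (z(l) = (l + l)/(l - 404) = (2*l)/(-404 + l) = 2*l/(-404 + l))
1/(z(-178) + 78295) = 1/(2*(-178)/(-404 - 178) + 78295) = 1/(2*(-178)/(-582) + 78295) = 1/(2*(-178)*(-1/582) + 78295) = 1/(178/291 + 78295) = 1/(22784023/291) = 291/22784023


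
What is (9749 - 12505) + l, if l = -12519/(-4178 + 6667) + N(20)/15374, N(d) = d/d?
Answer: -105653246433/38265886 ≈ -2761.0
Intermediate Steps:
N(d) = 1
l = -192464617/38265886 (l = -12519/(-4178 + 6667) + 1/15374 = -12519/2489 + 1*(1/15374) = -12519*1/2489 + 1/15374 = -12519/2489 + 1/15374 = -192464617/38265886 ≈ -5.0297)
(9749 - 12505) + l = (9749 - 12505) - 192464617/38265886 = -2756 - 192464617/38265886 = -105653246433/38265886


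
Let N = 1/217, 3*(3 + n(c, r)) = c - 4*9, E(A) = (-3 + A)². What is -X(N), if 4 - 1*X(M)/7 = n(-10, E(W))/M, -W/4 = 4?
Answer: -83629/3 ≈ -27876.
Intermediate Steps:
W = -16 (W = -4*4 = -16)
n(c, r) = -15 + c/3 (n(c, r) = -3 + (c - 4*9)/3 = -3 + (c - 36)/3 = -3 + (-36 + c)/3 = -3 + (-12 + c/3) = -15 + c/3)
N = 1/217 ≈ 0.0046083
X(M) = 28 + 385/(3*M) (X(M) = 28 - 7*(-15 + (⅓)*(-10))/M = 28 - 7*(-15 - 10/3)/M = 28 - (-385)/(3*M) = 28 + 385/(3*M))
-X(N) = -(28 + 385/(3*(1/217))) = -(28 + (385/3)*217) = -(28 + 83545/3) = -1*83629/3 = -83629/3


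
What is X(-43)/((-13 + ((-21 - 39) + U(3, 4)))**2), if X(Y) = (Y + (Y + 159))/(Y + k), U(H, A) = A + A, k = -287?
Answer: -73/1394250 ≈ -5.2358e-5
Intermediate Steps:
U(H, A) = 2*A
X(Y) = (159 + 2*Y)/(-287 + Y) (X(Y) = (Y + (Y + 159))/(Y - 287) = (Y + (159 + Y))/(-287 + Y) = (159 + 2*Y)/(-287 + Y))
X(-43)/((-13 + ((-21 - 39) + U(3, 4)))**2) = ((159 + 2*(-43))/(-287 - 43))/((-13 + ((-21 - 39) + 2*4))**2) = ((159 - 86)/(-330))/((-13 + (-60 + 8))**2) = (-1/330*73)/((-13 - 52)**2) = -73/(330*((-65)**2)) = -73/330/4225 = -73/330*1/4225 = -73/1394250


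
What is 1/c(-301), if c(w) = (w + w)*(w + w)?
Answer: 1/362404 ≈ 2.7594e-6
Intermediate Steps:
c(w) = 4*w² (c(w) = (2*w)*(2*w) = 4*w²)
1/c(-301) = 1/(4*(-301)²) = 1/(4*90601) = 1/362404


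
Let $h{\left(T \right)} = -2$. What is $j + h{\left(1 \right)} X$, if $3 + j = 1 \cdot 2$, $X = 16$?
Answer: $-33$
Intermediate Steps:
$j = -1$ ($j = -3 + 1 \cdot 2 = -3 + 2 = -1$)
$j + h{\left(1 \right)} X = -1 - 32 = -33$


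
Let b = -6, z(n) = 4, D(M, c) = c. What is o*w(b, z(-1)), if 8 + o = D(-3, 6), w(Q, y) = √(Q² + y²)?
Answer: -4*√13 ≈ -14.422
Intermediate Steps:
o = -2 (o = -8 + 6 = -2)
o*w(b, z(-1)) = -2*√((-6)² + 4²) = -2*√(36 + 16) = -4*√13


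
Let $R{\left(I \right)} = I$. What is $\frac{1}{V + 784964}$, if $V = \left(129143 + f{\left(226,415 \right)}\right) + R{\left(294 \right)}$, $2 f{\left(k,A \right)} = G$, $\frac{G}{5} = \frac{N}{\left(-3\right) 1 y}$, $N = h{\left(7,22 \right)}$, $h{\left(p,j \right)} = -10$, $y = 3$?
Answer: $\frac{9}{8229634} \approx 1.0936 \cdot 10^{-6}$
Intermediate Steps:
$N = -10$
$G = \frac{50}{9}$ ($G = 5 \left(- \frac{10}{\left(-3\right) 1 \cdot 3}\right) = 5 \left(- \frac{10}{\left(-3\right) 3}\right) = 5 \left(- \frac{10}{-9}\right) = 5 \left(\left(-10\right) \left(- \frac{1}{9}\right)\right) = 5 \cdot \frac{10}{9} = \frac{50}{9} \approx 5.5556$)
$f{\left(k,A \right)} = \frac{25}{9}$ ($f{\left(k,A \right)} = \frac{1}{2} \cdot \frac{50}{9} = \frac{25}{9}$)
$V = \frac{1164958}{9}$ ($V = \left(129143 + \frac{25}{9}\right) + 294 = \frac{1162312}{9} + 294 = \frac{1164958}{9} \approx 1.2944 \cdot 10^{5}$)
$\frac{1}{V + 784964} = \frac{1}{\frac{1164958}{9} + 784964} = \frac{1}{\frac{8229634}{9}} = \frac{9}{8229634}$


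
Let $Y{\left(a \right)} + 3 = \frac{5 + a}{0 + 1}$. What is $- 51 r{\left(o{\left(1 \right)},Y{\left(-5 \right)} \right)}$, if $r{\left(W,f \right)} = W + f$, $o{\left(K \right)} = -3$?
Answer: $306$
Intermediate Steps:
$Y{\left(a \right)} = 2 + a$ ($Y{\left(a \right)} = -3 + \frac{5 + a}{0 + 1} = -3 + \frac{5 + a}{1} = -3 + \left(5 + a\right) 1 = -3 + \left(5 + a\right) = 2 + a$)
$- 51 r{\left(o{\left(1 \right)},Y{\left(-5 \right)} \right)} = - 51 \left(-3 + \left(2 - 5\right)\right) = - 51 \left(-3 - 3\right) = \left(-51\right) \left(-6\right) = 306$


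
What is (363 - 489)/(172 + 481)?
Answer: -126/653 ≈ -0.19296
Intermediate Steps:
(363 - 489)/(172 + 481) = -126/653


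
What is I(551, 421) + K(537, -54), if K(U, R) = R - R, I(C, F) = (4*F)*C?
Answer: 927884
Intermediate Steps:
I(C, F) = 4*C*F
K(U, R) = 0
I(551, 421) + K(537, -54) = 4*551*421 + 0 = 927884 + 0 = 927884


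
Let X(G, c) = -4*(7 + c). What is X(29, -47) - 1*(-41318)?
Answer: 41478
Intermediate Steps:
X(G, c) = -28 - 4*c
X(29, -47) - 1*(-41318) = (-28 - 4*(-47)) - 1*(-41318) = (-28 + 188) + 41318 = 160 + 41318 = 41478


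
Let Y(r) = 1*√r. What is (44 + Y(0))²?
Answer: 1936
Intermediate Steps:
Y(r) = √r
(44 + Y(0))² = (44 + √0)² = (44 + 0)² = 44² = 1936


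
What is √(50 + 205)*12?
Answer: 12*√255 ≈ 191.62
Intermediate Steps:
√(50 + 205)*12 = √255*12 = 12*√255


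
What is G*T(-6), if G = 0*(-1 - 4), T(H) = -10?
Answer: 0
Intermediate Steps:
G = 0 (G = 0*(-5) = 0)
G*T(-6) = 0*(-10) = 0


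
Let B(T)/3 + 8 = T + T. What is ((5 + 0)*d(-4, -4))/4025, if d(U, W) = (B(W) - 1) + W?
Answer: -53/805 ≈ -0.065838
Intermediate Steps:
B(T) = -24 + 6*T (B(T) = -24 + 3*(T + T) = -24 + 3*(2*T) = -24 + 6*T)
d(U, W) = -25 + 7*W (d(U, W) = ((-24 + 6*W) - 1) + W = (-25 + 6*W) + W = -25 + 7*W)
((5 + 0)*d(-4, -4))/4025 = ((5 + 0)*(-25 + 7*(-4)))/4025 = (5*(-25 - 28))/4025 = (5*(-53))/4025 = (1/4025)*(-265) = -53/805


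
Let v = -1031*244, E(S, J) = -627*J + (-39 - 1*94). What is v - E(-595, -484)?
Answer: -554899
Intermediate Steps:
E(S, J) = -133 - 627*J (E(S, J) = -627*J + (-39 - 94) = -627*J - 133 = -133 - 627*J)
v = -251564
v - E(-595, -484) = -251564 - (-133 - 627*(-484)) = -251564 - (-133 + 303468) = -251564 - 1*303335 = -251564 - 303335 = -554899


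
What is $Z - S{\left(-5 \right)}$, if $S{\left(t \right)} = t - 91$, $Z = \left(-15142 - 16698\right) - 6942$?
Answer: $-38686$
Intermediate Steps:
$Z = -38782$ ($Z = -31840 - 6942 = -38782$)
$S{\left(t \right)} = -91 + t$ ($S{\left(t \right)} = t - 91 = -91 + t$)
$Z - S{\left(-5 \right)} = -38782 - \left(-91 - 5\right) = -38782 - -96 = -38782 + 96 = -38686$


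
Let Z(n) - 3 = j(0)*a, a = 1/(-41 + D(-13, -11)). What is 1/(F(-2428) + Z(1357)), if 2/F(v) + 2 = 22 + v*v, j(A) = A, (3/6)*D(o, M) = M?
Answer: 2947602/8842807 ≈ 0.33333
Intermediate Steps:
D(o, M) = 2*M
a = -1/63 (a = 1/(-41 + 2*(-11)) = 1/(-41 - 22) = 1/(-63) = -1/63 ≈ -0.015873)
F(v) = 2/(20 + v²) (F(v) = 2/(-2 + (22 + v*v)) = 2/(-2 + (22 + v²)) = 2/(20 + v²))
Z(n) = 3 (Z(n) = 3 + 0*(-1/63) = 3 + 0 = 3)
1/(F(-2428) + Z(1357)) = 1/(2/(20 + (-2428)²) + 3) = 1/(2/(20 + 5895184) + 3) = 1/(2/5895204 + 3) = 1/(2*(1/5895204) + 3) = 1/(1/2947602 + 3) = 1/(8842807/2947602) = 2947602/8842807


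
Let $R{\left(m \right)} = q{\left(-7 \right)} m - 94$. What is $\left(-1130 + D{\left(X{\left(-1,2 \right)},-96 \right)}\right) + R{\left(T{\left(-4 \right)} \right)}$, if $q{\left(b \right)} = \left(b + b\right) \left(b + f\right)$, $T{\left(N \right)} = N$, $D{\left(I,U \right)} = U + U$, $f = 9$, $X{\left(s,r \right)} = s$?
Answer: $-1304$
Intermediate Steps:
$D{\left(I,U \right)} = 2 U$
$q{\left(b \right)} = 2 b \left(9 + b\right)$ ($q{\left(b \right)} = \left(b + b\right) \left(b + 9\right) = 2 b \left(9 + b\right)$)
$R{\left(m \right)} = -94 - 28 m$ ($R{\left(m \right)} = 2 \left(-7\right) \left(9 - 7\right) m - 94 = 2 \left(-7\right) 2 m - 94 = - 28 m - 94 = -94 - 28 m$)
$\left(-1130 + D{\left(X{\left(-1,2 \right)},-96 \right)}\right) + R{\left(T{\left(-4 \right)} \right)} = \left(-1130 + 2 \left(-96\right)\right) - -18 = \left(-1130 - 192\right) + \left(-94 + 112\right) = -1322 + 18 = -1304$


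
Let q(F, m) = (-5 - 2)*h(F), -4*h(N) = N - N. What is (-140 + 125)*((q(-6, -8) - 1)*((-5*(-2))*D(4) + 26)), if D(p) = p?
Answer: 990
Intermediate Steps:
h(N) = 0 (h(N) = -(N - N)/4 = -¼*0 = 0)
q(F, m) = 0 (q(F, m) = (-5 - 2)*0 = -7*0 = 0)
(-140 + 125)*((q(-6, -8) - 1)*((-5*(-2))*D(4) + 26)) = (-140 + 125)*((0 - 1)*(-5*(-2)*4 + 26)) = -(-15)*(10*4 + 26) = -(-15)*(40 + 26) = -(-15)*66 = -15*(-66) = 990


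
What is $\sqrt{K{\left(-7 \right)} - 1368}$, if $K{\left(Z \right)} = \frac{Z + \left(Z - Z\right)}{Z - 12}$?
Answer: $\frac{i \sqrt{493715}}{19} \approx 36.982 i$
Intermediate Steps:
$K{\left(Z \right)} = \frac{Z}{-12 + Z}$ ($K{\left(Z \right)} = \frac{Z + 0}{-12 + Z} = \frac{Z}{-12 + Z}$)
$\sqrt{K{\left(-7 \right)} - 1368} = \sqrt{- \frac{7}{-12 - 7} - 1368} = \sqrt{- \frac{7}{-19} - 1368} = \sqrt{\left(-7\right) \left(- \frac{1}{19}\right) - 1368} = \sqrt{\frac{7}{19} - 1368} = \sqrt{- \frac{25985}{19}} = \frac{i \sqrt{493715}}{19}$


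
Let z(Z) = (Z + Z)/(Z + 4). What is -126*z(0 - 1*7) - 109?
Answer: -697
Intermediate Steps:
z(Z) = 2*Z/(4 + Z) (z(Z) = (2*Z)/(4 + Z) = 2*Z/(4 + Z))
-126*z(0 - 1*7) - 109 = -252*(0 - 1*7)/(4 + (0 - 1*7)) - 109 = -252*(0 - 7)/(4 + (0 - 7)) - 109 = -252*(-7)/(4 - 7) - 109 = -252*(-7)/(-3) - 109 = -252*(-7)*(-1)/3 - 109 = -126*14/3 - 109 = -588 - 109 = -697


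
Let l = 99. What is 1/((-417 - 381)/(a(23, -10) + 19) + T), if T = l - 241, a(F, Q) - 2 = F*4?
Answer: -113/16844 ≈ -0.0067086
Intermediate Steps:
a(F, Q) = 2 + 4*F (a(F, Q) = 2 + F*4 = 2 + 4*F)
T = -142 (T = 99 - 241 = -142)
1/((-417 - 381)/(a(23, -10) + 19) + T) = 1/((-417 - 381)/((2 + 4*23) + 19) - 142) = 1/(-798/((2 + 92) + 19) - 142) = 1/(-798/(94 + 19) - 142) = 1/(-798/113 - 142) = 1/(-16844/113) = -113/16844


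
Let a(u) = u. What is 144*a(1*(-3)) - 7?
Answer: -439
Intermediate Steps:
144*a(1*(-3)) - 7 = 144*(1*(-3)) - 7 = 144*(-3) - 7 = -432 - 7 = -439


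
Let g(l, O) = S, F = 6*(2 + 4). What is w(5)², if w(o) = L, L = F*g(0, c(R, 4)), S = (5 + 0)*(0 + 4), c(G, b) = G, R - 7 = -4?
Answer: 518400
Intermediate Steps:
R = 3 (R = 7 - 4 = 3)
F = 36 (F = 6*6 = 36)
S = 20 (S = 5*4 = 20)
g(l, O) = 20
L = 720 (L = 36*20 = 720)
w(o) = 720
w(5)² = 720² = 518400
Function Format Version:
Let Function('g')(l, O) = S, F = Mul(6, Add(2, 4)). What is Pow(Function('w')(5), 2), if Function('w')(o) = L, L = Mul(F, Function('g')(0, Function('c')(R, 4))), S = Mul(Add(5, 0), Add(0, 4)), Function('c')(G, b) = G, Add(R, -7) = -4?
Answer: 518400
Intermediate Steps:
R = 3 (R = Add(7, -4) = 3)
F = 36 (F = Mul(6, 6) = 36)
S = 20 (S = Mul(5, 4) = 20)
Function('g')(l, O) = 20
L = 720 (L = Mul(36, 20) = 720)
Function('w')(o) = 720
Pow(Function('w')(5), 2) = Pow(720, 2) = 518400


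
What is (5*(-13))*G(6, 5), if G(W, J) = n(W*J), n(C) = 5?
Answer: -325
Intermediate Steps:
G(W, J) = 5
(5*(-13))*G(6, 5) = (5*(-13))*5 = -65*5 = -325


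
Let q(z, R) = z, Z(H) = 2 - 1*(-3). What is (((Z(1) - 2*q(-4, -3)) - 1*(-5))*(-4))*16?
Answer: -1152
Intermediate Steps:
Z(H) = 5 (Z(H) = 2 + 3 = 5)
(((Z(1) - 2*q(-4, -3)) - 1*(-5))*(-4))*16 = (((5 - 2*(-4)) - 1*(-5))*(-4))*16 = (((5 + 8) + 5)*(-4))*16 = ((13 + 5)*(-4))*16 = (18*(-4))*16 = -72*16 = -1152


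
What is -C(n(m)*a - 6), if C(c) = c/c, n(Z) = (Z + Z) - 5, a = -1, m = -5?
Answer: -1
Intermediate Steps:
n(Z) = -5 + 2*Z (n(Z) = 2*Z - 5 = -5 + 2*Z)
C(c) = 1
-C(n(m)*a - 6) = -1*1 = -1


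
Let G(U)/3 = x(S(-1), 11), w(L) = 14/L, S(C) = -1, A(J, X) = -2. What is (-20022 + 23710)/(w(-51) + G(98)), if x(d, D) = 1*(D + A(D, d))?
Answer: 188088/1363 ≈ 138.00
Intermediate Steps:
x(d, D) = -2 + D (x(d, D) = 1*(D - 2) = 1*(-2 + D) = -2 + D)
w(L) = 14/L
G(U) = 27 (G(U) = 3*(-2 + 11) = 3*9 = 27)
(-20022 + 23710)/(w(-51) + G(98)) = (-20022 + 23710)/(14/(-51) + 27) = 3688/(14*(-1/51) + 27) = 3688/(-14/51 + 27) = 3688/(1363/51) = 3688*(51/1363) = 188088/1363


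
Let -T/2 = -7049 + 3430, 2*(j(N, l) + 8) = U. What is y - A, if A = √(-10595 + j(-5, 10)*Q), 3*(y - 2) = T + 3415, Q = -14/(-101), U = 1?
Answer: 3553 - 10*I*√1080902/101 ≈ 3553.0 - 102.94*I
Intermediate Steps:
Q = 14/101 (Q = -14*(-1/101) = 14/101 ≈ 0.13861)
j(N, l) = -15/2 (j(N, l) = -8 + (½)*1 = -8 + ½ = -15/2)
T = 7238 (T = -2*(-7049 + 3430) = -2*(-3619) = 7238)
y = 3553 (y = 2 + (7238 + 3415)/3 = 2 + (⅓)*10653 = 2 + 3551 = 3553)
A = 10*I*√1080902/101 (A = √(-10595 - 15/2*14/101) = √(-10595 - 105/101) = √(-1070200/101) = 10*I*√1080902/101 ≈ 102.94*I)
y - A = 3553 - 10*I*√1080902/101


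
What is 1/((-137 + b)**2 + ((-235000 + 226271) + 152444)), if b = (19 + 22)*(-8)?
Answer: 1/359940 ≈ 2.7782e-6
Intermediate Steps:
b = -328 (b = 41*(-8) = -328)
1/((-137 + b)**2 + ((-235000 + 226271) + 152444)) = 1/((-137 - 328)**2 + ((-235000 + 226271) + 152444)) = 1/((-465)**2 + (-8729 + 152444)) = 1/(216225 + 143715) = 1/359940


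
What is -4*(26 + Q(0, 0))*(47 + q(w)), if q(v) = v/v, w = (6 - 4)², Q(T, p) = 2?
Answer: -5376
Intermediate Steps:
w = 4 (w = 2² = 4)
q(v) = 1
-4*(26 + Q(0, 0))*(47 + q(w)) = -4*(26 + 2)*(47 + 1) = -112*48 = -4*1344 = -5376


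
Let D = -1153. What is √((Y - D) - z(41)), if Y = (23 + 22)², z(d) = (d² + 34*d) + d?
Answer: √62 ≈ 7.8740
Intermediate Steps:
z(d) = d² + 35*d
Y = 2025 (Y = 45² = 2025)
√((Y - D) - z(41)) = √((2025 - 1*(-1153)) - 41*(35 + 41)) = √((2025 + 1153) - 41*76) = √(3178 - 1*3116) = √(3178 - 3116) = √62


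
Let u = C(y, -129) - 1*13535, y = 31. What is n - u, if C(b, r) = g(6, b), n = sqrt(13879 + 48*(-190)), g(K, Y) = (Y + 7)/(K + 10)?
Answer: 108261/8 + sqrt(4759) ≈ 13602.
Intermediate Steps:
g(K, Y) = (7 + Y)/(10 + K)
n = sqrt(4759) (n = sqrt(13879 - 9120) = sqrt(4759) ≈ 68.985)
C(b, r) = 7/16 + b/16 (C(b, r) = (7 + b)/(10 + 6) = (7 + b)/16 = 7/16 + b/16)
u = -108261/8 (u = (7/16 + (1/16)*31) - 1*13535 = (7/16 + 31/16) - 13535 = 19/8 - 13535 = -108261/8 ≈ -13533.)
n - u = sqrt(4759) - 1*(-108261/8) = sqrt(4759) + 108261/8 = 108261/8 + sqrt(4759)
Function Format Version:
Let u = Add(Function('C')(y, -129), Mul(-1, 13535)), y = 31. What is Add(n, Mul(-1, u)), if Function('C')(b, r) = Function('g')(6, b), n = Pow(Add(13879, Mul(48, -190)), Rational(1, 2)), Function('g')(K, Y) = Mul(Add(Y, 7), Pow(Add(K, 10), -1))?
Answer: Add(Rational(108261, 8), Pow(4759, Rational(1, 2))) ≈ 13602.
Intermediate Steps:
Function('g')(K, Y) = Mul(Pow(Add(10, K), -1), Add(7, Y)) (Function('g')(K, Y) = Mul(Add(7, Y), Pow(Add(10, K), -1)) = Mul(Pow(Add(10, K), -1), Add(7, Y)))
n = Pow(4759, Rational(1, 2)) (n = Pow(Add(13879, -9120), Rational(1, 2)) = Pow(4759, Rational(1, 2)) ≈ 68.985)
Function('C')(b, r) = Add(Rational(7, 16), Mul(Rational(1, 16), b)) (Function('C')(b, r) = Mul(Pow(Add(10, 6), -1), Add(7, b)) = Mul(Pow(16, -1), Add(7, b)) = Mul(Rational(1, 16), Add(7, b)) = Add(Rational(7, 16), Mul(Rational(1, 16), b)))
u = Rational(-108261, 8) (u = Add(Add(Rational(7, 16), Mul(Rational(1, 16), 31)), Mul(-1, 13535)) = Add(Add(Rational(7, 16), Rational(31, 16)), -13535) = Add(Rational(19, 8), -13535) = Rational(-108261, 8) ≈ -13533.)
Add(n, Mul(-1, u)) = Add(Pow(4759, Rational(1, 2)), Mul(-1, Rational(-108261, 8))) = Add(Pow(4759, Rational(1, 2)), Rational(108261, 8)) = Add(Rational(108261, 8), Pow(4759, Rational(1, 2)))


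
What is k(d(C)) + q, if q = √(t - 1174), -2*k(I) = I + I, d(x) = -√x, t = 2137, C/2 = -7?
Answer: 3*√107 + I*√14 ≈ 31.032 + 3.7417*I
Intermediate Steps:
C = -14 (C = 2*(-7) = -14)
k(I) = -I (k(I) = -(I + I)/2 = -I)
q = 3*√107 (q = √(2137 - 1174) = √963 = 3*√107 ≈ 31.032)
k(d(C)) + q = -(-1)*√(-14) + 3*√107 = -(-1)*I*√14 + 3*√107 = I*√14 + 3*√107 = 3*√107 + I*√14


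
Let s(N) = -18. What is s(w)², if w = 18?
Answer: 324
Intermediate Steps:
s(w)² = (-18)² = 324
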